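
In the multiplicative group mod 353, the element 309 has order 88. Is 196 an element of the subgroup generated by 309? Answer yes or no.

no

196 ∈ ⟨309⟩ iff 196^88 ≡ 1 (mod 353), since |⟨309⟩| = 88.
196^88 mod 353 = 352.
Since 352 ≠ 1, 196 does not lie in the subgroup.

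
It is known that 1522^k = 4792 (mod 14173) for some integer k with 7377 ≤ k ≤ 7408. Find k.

7400

Compute 1522^7377 mod 14173 = 7330, then multiply by 1522 repeatedly:
  1522^7377=7330  1522^7378=2109  1522^7379=6800  1522^7380=3310  1522^7381=6405
  1522^7382=11559  1522^7383=4105  1522^7384=11690  1522^7385=5065  1522^7386=12991
  1522^7387=967  1522^7388=11955  1522^7389=11551  1522^7390=6102  1522^7391=3929
  1522^7392=13105  1522^7393=4399  1522^7394=5622  1522^7395=10365  1522^7396=981
  1522^7397=4917  1522^7398=330  1522^7399=6205  1522^7400=4792
Found 4792 at exponent 7400.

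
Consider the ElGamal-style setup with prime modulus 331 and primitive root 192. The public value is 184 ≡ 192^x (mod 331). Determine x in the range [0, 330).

Baby-step giant-step with m = ceil(sqrt(330)) = 19.
Baby table (192^j mod 331 for j=0..18):
  0:1  1:192  2:123  3:115  4:234  5:243  6:316  7:99
  8:141  9:261  10:131  11:327  12:225  13:170  14:202  15:57
  16:21  17:60  18:266
Giant step factor: 192^(-19) ≡ 152 (mod 331).
Scan 184·152^i mod 331 for i = 0, 1, …:
  i=0: 184   i=1: 164   i=2: 103   i=3: 99
Match at i=3, j=7: x = 3·19 + 7 = 64.

64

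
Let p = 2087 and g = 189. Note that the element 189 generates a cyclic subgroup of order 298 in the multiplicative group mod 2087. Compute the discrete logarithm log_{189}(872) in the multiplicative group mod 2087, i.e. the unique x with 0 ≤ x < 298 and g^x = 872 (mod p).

Baby-step giant-step with m = ceil(sqrt(298)) = 18.
Baby table (189^j mod 2087 for j=0..17):
  0:1  1:189  2:242  3:1911  4:128  5:1235  6:1758  7:429
  8:1775  9:1555  10:1715  11:650  12:1804  13:775  14:385  15:1807
  16:1342  17:1111
Giant step factor: 189^(-18) ≡ 514 (mod 2087).
Scan 872·514^i mod 2087 for i = 0, 1, …:
  i=0: 872   i=1: 1590   i=2: 1243   i=3: 280
  i=4: 2004   i=5: 1165   i=6: 1928   i=7: 1754
  i=8: 2059   i=9: 217   i=10: 927   i=11: 642
  i=12: 242
Match at i=12, j=2: x = 12·18 + 2 = 218.

218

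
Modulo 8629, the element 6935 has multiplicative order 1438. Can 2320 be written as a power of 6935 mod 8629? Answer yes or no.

yes

2320 ∈ ⟨6935⟩ iff 2320^1438 ≡ 1 (mod 8629), since |⟨6935⟩| = 1438.
2320^1438 mod 8629 = 1.
Since 1 = 1, 2320 lies in the subgroup.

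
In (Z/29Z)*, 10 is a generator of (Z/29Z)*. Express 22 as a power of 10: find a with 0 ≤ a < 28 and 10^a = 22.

Successive powers of 10 modulo 29:
  10^0=1  10^1=10  10^2=13  10^3=14  10^4=24  10^5=8
  10^6=22
So 10^6 ≡ 22 (mod 29), giving a = 6.

6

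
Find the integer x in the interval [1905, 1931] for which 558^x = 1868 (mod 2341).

1913

Compute 558^1905 mod 2341 = 1152, then multiply by 558 repeatedly:
  558^1905=1152  558^1906=1382  558^1907=967  558^1908=1156  558^1909=1273
  558^1910=1011  558^1911=2298  558^1912=1757  558^1913=1868
Found 1868 at exponent 1913.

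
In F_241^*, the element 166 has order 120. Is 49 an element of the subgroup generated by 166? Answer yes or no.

49 ∈ ⟨166⟩ iff 49^120 ≡ 1 (mod 241), since |⟨166⟩| = 120.
49^120 mod 241 = 1.
Since 1 = 1, 49 lies in the subgroup.

yes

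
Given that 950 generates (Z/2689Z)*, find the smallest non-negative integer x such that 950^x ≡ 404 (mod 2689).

Baby-step giant-step with m = ceil(sqrt(2688)) = 52.
Baby table (950^j mod 2689 for j=0..51):
  0:1  1:950  2:1685  3:795  4:2330  5:453  6:110  7:2318
  8:2498  9:1402  10:845  11:1428  12:1344  13:2214  14:502  15:947
  16:1524  17:1118  18:2634  19:1530  20:1440  21:1988  22:922  23:1975
  24:2017  25:1582  26:2438  27:871  28:1927  29:2130  30:1372  31:1924
  32:1969  33:1695  34:2228  35:357  36:336  37:1898  38:1470  39:909
  40:381  41:1624  42:2003  43:1727  44:360  45:497  46:1575  47:1166
  48:2521  49:1740  50:1954  51:890
Giant step factor: 950^(-52) ≡ 734 (mod 2689).
Scan 404·734^i mod 2689 for i = 0, 1, …:
  i=0: 404   i=1: 746   i=2: 1697   i=3: 591
  i=4: 865   i=5: 306   i=6: 1417   i=7: 2124
  i=8: 2085   i=9: 349     …   i=13: 2551
  i=14: 890
Match at i=14, j=51: x = 14·52 + 51 = 779.

779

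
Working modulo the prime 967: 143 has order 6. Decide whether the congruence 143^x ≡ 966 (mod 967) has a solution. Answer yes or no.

966 ∈ ⟨143⟩ iff 966^6 ≡ 1 (mod 967), since |⟨143⟩| = 6.
966^6 mod 967 = 1.
Since 1 = 1, 966 lies in the subgroup.

yes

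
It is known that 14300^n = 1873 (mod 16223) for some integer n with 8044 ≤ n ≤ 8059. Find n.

Compute 14300^8044 mod 16223 = 15404, then multiply by 14300 repeatedly:
  14300^8044=15404  14300^8045=1306  14300^8046=3127  14300^8047=5512  14300^8048=10266
  14300^8049=1873
Found 1873 at exponent 8049.

8049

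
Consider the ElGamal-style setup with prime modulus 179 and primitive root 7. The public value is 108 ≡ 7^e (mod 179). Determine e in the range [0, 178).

106

Baby-step giant-step with m = ceil(sqrt(178)) = 14.
Baby table (7^j mod 179 for j=0..13):
  0:1  1:7  2:49  3:164  4:74  5:160  6:46  7:143
  8:106  9:26  10:3  11:21  12:147  13:134
Giant step factor: 7^(-14) ≡ 25 (mod 179).
Scan 108·25^i mod 179 for i = 0, 1, …:
  i=0: 108   i=1: 15   i=2: 17   i=3: 67
  i=4: 64   i=5: 168   i=6: 83   i=7: 106
Match at i=7, j=8: e = 7·14 + 8 = 106.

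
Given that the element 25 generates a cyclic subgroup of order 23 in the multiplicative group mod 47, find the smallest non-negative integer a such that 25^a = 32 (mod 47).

Successive powers of 25 modulo 47:
  25^0=1  25^1=25  25^2=14  25^3=21  25^4=8  25^5=12
  25^6=18  25^7=27  25^8=17  25^9=2  25^10=3  25^11=28
  25^12=42  25^13=16  25^14=24  25^15=36  25^16=7  25^17=34
  25^18=4  25^19=6  25^20=9  25^21=37  25^22=32
So 25^22 ≡ 32 (mod 47), giving a = 22.

22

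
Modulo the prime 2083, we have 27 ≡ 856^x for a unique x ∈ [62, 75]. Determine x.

69

Compute 856^62 mod 2083 = 1466, then multiply by 856 repeatedly:
  856^62=1466  856^63=930  856^64=374  856^65=1445  856^66=1701
  856^67=39  856^68=56  856^69=27
Found 27 at exponent 69.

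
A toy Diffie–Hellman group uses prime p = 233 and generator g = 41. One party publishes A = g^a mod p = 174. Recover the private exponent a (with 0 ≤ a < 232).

Baby-step giant-step with m = ceil(sqrt(232)) = 16.
Baby table (41^j mod 233 for j=0..15):
  0:1  1:41  2:50  3:186  4:170  5:213  6:112  7:165
  8:8  9:95  10:167  11:90  12:195  13:73  14:197  15:155
Giant step factor: 41^(-16) ≡ 142 (mod 233).
Scan 174·142^i mod 233 for i = 0, 1, …:
  i=0: 174   i=1: 10   i=2: 22   i=3: 95
Match at i=3, j=9: a = 3·16 + 9 = 57.

57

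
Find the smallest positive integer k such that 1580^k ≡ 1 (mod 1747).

The order of 1580 must divide p − 1 = 1746 = 2 · 3^2 · 97.
Divisors: 1, 2, 3, 6, 9, 18, 97, 194, 291, 582, 873, 1746.
Check each in increasing order: 1580^1 ≡ 1580;  1580^2 ≡ 1684;  1580^3 ≡ 39;  1580^6 ≡ 1521;  1580^9 ≡ 1668;  1580^18 ≡ 1000;  1580^97 ≡ 915;  1580^194 ≡ 412;  1580^291 ≡ 1375;  1580^582 ≡ 371;  1580^873 ≡ 1.
Smallest exponent giving 1 is 873.

873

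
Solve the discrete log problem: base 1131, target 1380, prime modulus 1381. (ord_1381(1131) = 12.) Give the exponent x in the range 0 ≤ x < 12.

Successive powers of 1131 modulo 1381:
  1131^0=1  1131^1=1131  1131^2=355  1131^3=1015  1131^4=354  1131^5=1265
  1131^6=1380
So 1131^6 ≡ 1380 (mod 1381), giving x = 6.

6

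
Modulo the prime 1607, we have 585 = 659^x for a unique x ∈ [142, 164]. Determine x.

Compute 659^142 mod 1607 = 1549, then multiply by 659 repeatedly:
  659^142=1549  659^143=346  659^144=1427  659^145=298  659^146=328
  659^147=814  659^148=1295  659^149=88  659^150=140  659^151=661
  659^152=102  659^153=1331  659^154=1314  659^155=1360  659^156=1141
  659^157=1450  659^158=992  659^159=1286  659^160=585
Found 585 at exponent 160.

160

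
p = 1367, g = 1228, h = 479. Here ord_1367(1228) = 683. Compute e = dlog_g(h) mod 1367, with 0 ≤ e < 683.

45

Baby-step giant-step with m = ceil(sqrt(683)) = 27.
Baby table (1228^j mod 1367 for j=0..26):
  0:1  1:1228  2:183  3:536  4:681  5:1031  6:226  7:27
  8:348  9:840  10:802  11:616  12:497  13:634  14:729  15:1194
  16:808  17:1149  18:228  19:1116  20:714  21:545  22:797  23:1311
  24:949  25:688  26:58
Giant step factor: 1228^(-27) ≡ 166 (mod 1367).
Scan 479·166^i mod 1367 for i = 0, 1, …:
  i=0: 479   i=1: 228
Match at i=1, j=18: e = 1·27 + 18 = 45.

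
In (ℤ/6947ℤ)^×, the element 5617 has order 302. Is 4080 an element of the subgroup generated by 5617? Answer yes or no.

4080 ∈ ⟨5617⟩ iff 4080^302 ≡ 1 (mod 6947), since |⟨5617⟩| = 302.
4080^302 mod 6947 = 4756.
Since 4756 ≠ 1, 4080 does not lie in the subgroup.

no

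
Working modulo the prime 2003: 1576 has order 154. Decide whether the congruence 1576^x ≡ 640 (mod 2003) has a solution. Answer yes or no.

yes

640 ∈ ⟨1576⟩ iff 640^154 ≡ 1 (mod 2003), since |⟨1576⟩| = 154.
640^154 mod 2003 = 1.
Since 1 = 1, 640 lies in the subgroup.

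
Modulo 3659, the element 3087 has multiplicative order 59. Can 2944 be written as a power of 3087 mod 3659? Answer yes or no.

no

2944 ∈ ⟨3087⟩ iff 2944^59 ≡ 1 (mod 3659), since |⟨3087⟩| = 59.
2944^59 mod 3659 = 2068.
Since 2068 ≠ 1, 2944 does not lie in the subgroup.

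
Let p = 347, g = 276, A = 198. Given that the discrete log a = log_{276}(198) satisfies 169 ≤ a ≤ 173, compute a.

169

Compute 276^169 mod 347 = 198, then multiply by 276 repeatedly:
  276^169=198
Found 198 at exponent 169.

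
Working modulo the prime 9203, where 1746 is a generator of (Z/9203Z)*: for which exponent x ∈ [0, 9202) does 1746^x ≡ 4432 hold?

Baby-step giant-step with m = ceil(sqrt(9202)) = 96.
Baby table (1746^j mod 9203 for j=0..95):
  0:1  1:1746  2:2323  3:6638  4:3371  5:5049  6:8283  7:4205
  8:7139  9:3832  10:91  11:2435  12:8927  13:5863  14:3062  15:8512
  16:8310  17:5332  18:5439  19:8201  20:8281  21:713  22:2493  23:8962
  24:2552  25:1540  26:1564  27:6656  28:7190  29:848  30:8128  31:462
  32:5991  33:5678  34:2157  35:2095  36:4279  37:7501  38:877  39:3544
  40:3408  41:5230  42:2204  43:1330  44:3024  45:6585  46:2863  47:1569
  48:6183  49:399  50:6429  51:6577  52:7301  53:1391  54:8297  55:1040
  56:2849  57:4734  58:1270  59:8700  60:5250  61:312  62:1775  63:6942
  64:381  65:2610  66:1575  67:7456  68:5134  69:242  70:8397  71:783
  72:5074  73:5918  74:7062  75:7435  76:5280  77:6677  78:7044  79:3616
  80:278  81:6832  82:1584  83:4764  84:7635  85:4766  86:1924  87:209
  88:5997  89:6951  90:6892  91:5111  92:6099  93:983  94:4560  95:1165
Giant step factor: 1746^(-96) ≡ 8230 (mod 9203).
Scan 4432·8230^i mod 9203 for i = 0, 1, …:
  i=0: 4432   i=1: 3871   i=2: 6747   i=3: 6111
  i=4: 8338   i=5: 4172   i=6: 8370   i=7: 645
  i=8: 7422   i=9: 2749     …   i=48: 2251
  i=49: 91
Match at i=49, j=10: x = 49·96 + 10 = 4714.

4714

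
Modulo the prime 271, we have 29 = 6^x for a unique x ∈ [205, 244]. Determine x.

225

Compute 6^205 mod 271 = 246, then multiply by 6 repeatedly:
  6^205=246  6^206=121  6^207=184  6^208=20  6^209=120
  6^210=178  6^211=255  6^212=175  6^213=237  6^214=67
  6^215=131  6^216=244  6^217=109  6^218=112  6^219=130
  6^220=238  6^221=73  6^222=167  6^223=189  6^224=50
  6^225=29
Found 29 at exponent 225.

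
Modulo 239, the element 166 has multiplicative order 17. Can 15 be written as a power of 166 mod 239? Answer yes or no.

⟨166⟩ has order 17; its elements mod 239 are {1, 6, 22, 36, 40, 51, 67, 71, 75, 101, 128, 132, 163, 166, 187, 211, 216}.
15 is not in this set.

no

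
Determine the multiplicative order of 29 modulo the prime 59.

29

The order of 29 must divide p − 1 = 58 = 2 · 29.
Divisors: 1, 2, 29, 58.
Check each in increasing order: 29^1 ≡ 29;  29^2 ≡ 15;  29^29 ≡ 1.
Smallest exponent giving 1 is 29.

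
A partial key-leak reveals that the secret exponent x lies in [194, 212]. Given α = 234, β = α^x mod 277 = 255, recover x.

Compute 234^194 mod 277 = 228, then multiply by 234 repeatedly:
  234^194=228  234^195=168  234^196=255
Found 255 at exponent 196.

196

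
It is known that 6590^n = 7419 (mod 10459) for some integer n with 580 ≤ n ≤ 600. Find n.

595

Compute 6590^580 mod 10459 = 1253, then multiply by 6590 repeatedly:
  6590^580=1253  6590^581=5119  6590^582=3935  6590^583=3789  6590^584=3877
  6590^585=8552  6590^586=4588  6590^587=8410  6590^588=10118  6590^589=1495
  6590^590=10131  6590^591=3493  6590^592=9070  6590^593=8574  6590^594=3142
  6590^595=7419
Found 7419 at exponent 595.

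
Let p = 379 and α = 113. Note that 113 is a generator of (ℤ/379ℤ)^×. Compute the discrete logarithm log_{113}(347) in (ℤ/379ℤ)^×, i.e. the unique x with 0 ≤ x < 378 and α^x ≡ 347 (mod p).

284

Baby-step giant-step with m = ceil(sqrt(378)) = 20.
Baby table (113^j mod 379 for j=0..19):
  0:1  1:113  2:262  3:44  4:45  5:158  6:41  7:85
  8:130  9:288  10:329  11:35  12:165  13:74  14:24  15:59
  16:224  17:298  18:322  19:2
Giant step factor: 113^(-20) ≡ 270 (mod 379).
Scan 347·270^i mod 379 for i = 0, 1, …:
  i=0: 347   i=1: 77   i=2: 324   i=3: 310
  i=4: 320   i=5: 367   i=6: 171   i=7: 311
  i=8: 211   i=9: 120     …   i=13: 316
  i=14: 45
Match at i=14, j=4: x = 14·20 + 4 = 284.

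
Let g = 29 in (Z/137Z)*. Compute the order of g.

The order of 29 must divide p − 1 = 136 = 2^3 · 17.
Divisors: 1, 2, 4, 8, 17, 34, 68, 136.
Check each in increasing order: 29^1 ≡ 29;  29^2 ≡ 19;  29^4 ≡ 87;  29^8 ≡ 34;  29^17 ≡ 96;  29^34 ≡ 37;  29^68 ≡ 136;  29^136 ≡ 1.
Smallest exponent giving 1 is 136.

136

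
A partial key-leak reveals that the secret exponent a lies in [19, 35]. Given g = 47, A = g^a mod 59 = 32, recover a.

33

Compute 47^19 mod 59 = 55, then multiply by 47 repeatedly:
  47^19=55  47^20=48  47^21=14  47^22=9  47^23=10
  47^24=57  47^25=24  47^26=7  47^27=34  47^28=5
  47^29=58  47^30=12  47^31=33  47^32=17  47^33=32
Found 32 at exponent 33.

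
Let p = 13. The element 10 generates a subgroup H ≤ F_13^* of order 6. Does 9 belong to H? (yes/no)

yes

⟨10⟩ has order 6; its elements mod 13 are {1, 3, 4, 9, 10, 12}.
9 is in this set.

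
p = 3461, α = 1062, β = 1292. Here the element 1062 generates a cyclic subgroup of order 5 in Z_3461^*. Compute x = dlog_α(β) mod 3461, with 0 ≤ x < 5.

Successive powers of 1062 modulo 3461:
  1062^0=1  1062^1=1062  1062^2=3019  1062^3=1292
So 1062^3 ≡ 1292 (mod 3461), giving x = 3.

3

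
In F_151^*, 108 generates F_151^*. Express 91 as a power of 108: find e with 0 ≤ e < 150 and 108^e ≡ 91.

126

Baby-step giant-step with m = ceil(sqrt(150)) = 13.
Baby table (108^j mod 151 for j=0..12):
  0:1  1:108  2:37  3:70  4:10  5:23  6:68  7:96
  8:100  9:79  10:76  11:54  12:94
Giant step factor: 108^(-13) ≡ 82 (mod 151).
Scan 91·82^i mod 151 for i = 0, 1, …:
  i=0: 91   i=1: 63   i=2: 32   i=3: 57
  i=4: 144   i=5: 30   i=6: 44   i=7: 135
  i=8: 47   i=9: 79
Match at i=9, j=9: e = 9·13 + 9 = 126.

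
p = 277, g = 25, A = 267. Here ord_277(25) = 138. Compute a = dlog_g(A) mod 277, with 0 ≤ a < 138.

5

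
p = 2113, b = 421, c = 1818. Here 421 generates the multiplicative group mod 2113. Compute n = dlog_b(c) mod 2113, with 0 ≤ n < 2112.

Baby-step giant-step with m = ceil(sqrt(2112)) = 46.
Baby table (421^j mod 2113 for j=0..45):
  0:1  1:421  2:1862  3:2092  4:1724  5:1045  6:441  7:1830
  8:1298  9:1304  10:1717  11:211  12:85  13:1977  14:1908  15:328
  16:743  17:79  18:1564  19:1301  20:454  21:964  22:148  23:1031
  24:886  25:1118  26:1592  27:411  28:1878  29:376  30:1934  31:709
  32:556  33:1646  34:2015  35:1002  36:1355  37:2058  38:88  39:1127
  40:1155  41:265  42:1689  43:1101  44:774  45:452
Giant step factor: 421^(-46) ≡ 433 (mod 2113).
Scan 1818·433^i mod 2113 for i = 0, 1, …:
  i=0: 1818   i=1: 1158   i=2: 633   i=3: 1512
  i=4: 1779   i=5: 1175   i=6: 1655   i=7: 308
  i=8: 245   i=9: 435     …   i=13: 206
  i=14: 452
Match at i=14, j=45: n = 14·46 + 45 = 689.

689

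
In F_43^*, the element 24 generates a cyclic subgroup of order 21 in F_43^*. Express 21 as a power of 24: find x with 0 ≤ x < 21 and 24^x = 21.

Successive powers of 24 modulo 43:
  24^0=1  24^1=24  24^2=17  24^3=21
So 24^3 ≡ 21 (mod 43), giving x = 3.

3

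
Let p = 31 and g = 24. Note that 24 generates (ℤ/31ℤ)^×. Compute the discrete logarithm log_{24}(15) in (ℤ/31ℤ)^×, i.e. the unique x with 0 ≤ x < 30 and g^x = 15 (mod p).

Successive powers of 24 modulo 31:
  24^0=1  24^1=24  24^2=18  24^3=29  24^4=14  24^5=26
  24^6=4  24^7=3  24^8=10  24^9=23  24^10=25  24^11=11
  24^12=16  24^13=12  24^14=9  24^15=30  24^16=7  24^17=13
  24^18=2  24^19=17  24^20=5  24^21=27  24^22=28  24^23=21
  24^24=8  24^25=6  24^26=20  24^27=15
So 24^27 ≡ 15 (mod 31), giving x = 27.

27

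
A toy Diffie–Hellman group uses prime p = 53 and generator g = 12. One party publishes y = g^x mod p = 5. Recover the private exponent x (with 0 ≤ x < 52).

Baby-step giant-step with m = ceil(sqrt(52)) = 8.
Baby table (12^j mod 53 for j=0..7):
  0:1  1:12  2:38  3:32  4:13  5:50  6:17  7:45
Giant step factor: 12^(-8) ≡ 16 (mod 53).
Scan 5·16^i mod 53 for i = 0, 1, …:
  i=0: 5   i=1: 27   i=2: 8   i=3: 22
  i=4: 34   i=5: 14   i=6: 12
Match at i=6, j=1: x = 6·8 + 1 = 49.

49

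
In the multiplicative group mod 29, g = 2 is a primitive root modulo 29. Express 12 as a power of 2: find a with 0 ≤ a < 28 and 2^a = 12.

Successive powers of 2 modulo 29:
  2^0=1  2^1=2  2^2=4  2^3=8  2^4=16  2^5=3
  2^6=6  2^7=12
So 2^7 ≡ 12 (mod 29), giving a = 7.

7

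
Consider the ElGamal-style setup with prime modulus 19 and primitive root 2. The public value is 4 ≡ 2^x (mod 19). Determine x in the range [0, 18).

2

Successive powers of 2 modulo 19:
  2^0=1  2^1=2  2^2=4
So 2^2 ≡ 4 (mod 19), giving x = 2.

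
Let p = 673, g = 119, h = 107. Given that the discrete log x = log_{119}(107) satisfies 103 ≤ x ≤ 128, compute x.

105

Compute 119^103 mod 673 = 124, then multiply by 119 repeatedly:
  119^103=124  119^104=623  119^105=107
Found 107 at exponent 105.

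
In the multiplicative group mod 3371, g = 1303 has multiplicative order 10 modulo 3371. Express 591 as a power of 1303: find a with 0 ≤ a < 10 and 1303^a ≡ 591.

Successive powers of 1303 modulo 3371:
  1303^0=1  1303^1=1303  1303^2=2196  1303^3=2780  1303^4=1886  1303^5=3370
  1303^6=2068  1303^7=1175  1303^8=591
So 1303^8 ≡ 591 (mod 3371), giving a = 8.

8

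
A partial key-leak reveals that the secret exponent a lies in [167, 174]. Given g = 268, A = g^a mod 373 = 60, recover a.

Compute 268^167 mod 373 = 60, then multiply by 268 repeatedly:
  268^167=60
Found 60 at exponent 167.

167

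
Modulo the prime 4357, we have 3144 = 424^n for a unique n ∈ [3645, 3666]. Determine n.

Compute 424^3645 mod 4357 = 1028, then multiply by 424 repeatedly:
  424^3645=1028  424^3646=172  424^3647=3216  424^3648=4200  424^3649=3144
Found 3144 at exponent 3649.

3649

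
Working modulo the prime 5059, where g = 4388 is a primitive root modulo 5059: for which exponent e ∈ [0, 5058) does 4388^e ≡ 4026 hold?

582

Baby-step giant-step with m = ceil(sqrt(5058)) = 72.
Baby table (4388^j mod 5059 for j=0..71):
  0:1  1:4388  2:5049  3:1651  4:100  5:3726  6:4059  7:3212
  8:4941  9:3293  10:1180  11:2483  12:3377  13:465  14:1643  15:409
  16:3806  17:969  18:2412  19:428  20:1175  21:779  22:3427  23:2328
  24:1143  25:2015  26:3747  27:86  28:3002  29:4199  30:334  31:3541
  32:1719  33:3  34:3046  35:5029  36:4953  37:300  38:1060  39:2059
  40:4577  41:4705  42:4820  43:3540  44:2390  45:13  46:1395  47:4929
  48:1227  49:1300  50:2907  51:2177  52:1284  53:3525  54:2337  55:163
  56:1925  57:3429  58:986  59:1123  60:258  61:3947  62:2479  63:1002
  64:505  65:98  66:9  67:4079  68:4969  69:4741  70:900  71:3180
Giant step factor: 4388^(-72) ≡ 2439 (mod 5059).
Scan 4026·2439^i mod 5059 for i = 0, 1, …:
  i=0: 4026   i=1: 4954   i=2: 1914   i=3: 3848
  i=4: 827   i=5: 3571   i=6: 3130   i=7: 39
  i=8: 4059
Match at i=8, j=6: e = 8·72 + 6 = 582.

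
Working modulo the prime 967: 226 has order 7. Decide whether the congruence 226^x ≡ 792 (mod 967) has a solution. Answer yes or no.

⟨226⟩ has order 7; its elements mod 967 are {1, 97, 226, 431, 648, 706, 792}.
792 is in this set.

yes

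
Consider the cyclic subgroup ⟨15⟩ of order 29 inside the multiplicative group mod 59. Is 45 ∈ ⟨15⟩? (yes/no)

yes

45 ∈ ⟨15⟩ iff 45^29 ≡ 1 (mod 59), since |⟨15⟩| = 29.
45^29 mod 59 = 1.
Since 1 = 1, 45 lies in the subgroup.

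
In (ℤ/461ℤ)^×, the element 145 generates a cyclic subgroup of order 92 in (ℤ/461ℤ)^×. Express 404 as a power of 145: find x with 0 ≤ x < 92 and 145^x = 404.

27

Successive powers of 145 modulo 461:
  145^0=1  145^1=145  145^2=280  145^3=32  145^4=30  145^5=201
  145^6=102  145^7=38  145^8=439  145^9=37  145^10=294  145^11=218
  145^12=262  145^13=188  145^14=61  145^15=86  145^16=23  145^17=108
  145^18=447  145^19=275  145^20=229  145^21=13  145^22=41  145^23=413
  145^24=416  145^25=390  145^26=308  145^27=404
So 145^27 ≡ 404 (mod 461), giving x = 27.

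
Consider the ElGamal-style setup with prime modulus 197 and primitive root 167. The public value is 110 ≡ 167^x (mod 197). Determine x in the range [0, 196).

Baby-step giant-step with m = ceil(sqrt(196)) = 14.
Baby table (167^j mod 197 for j=0..13):
  0:1  1:167  2:112  3:186  4:133  5:147  6:121  7:113
  8:156  9:48  10:136  11:57  12:63  13:80
Giant step factor: 167^(-14) ≡ 93 (mod 197).
Scan 110·93^i mod 197 for i = 0, 1, …:
  i=0: 110   i=1: 183   i=2: 77   i=3: 69
  i=4: 113
Match at i=4, j=7: x = 4·14 + 7 = 63.

63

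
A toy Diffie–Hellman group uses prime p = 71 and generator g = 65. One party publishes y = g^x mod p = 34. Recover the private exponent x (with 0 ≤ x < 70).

5

Baby-step giant-step with m = ceil(sqrt(70)) = 9.
Baby table (65^j mod 71 for j=0..8):
  0:1  1:65  2:36  3:68  4:18  5:34  6:9  7:17
  8:40
Giant step factor: 65^(-9) ≡ 21 (mod 71).
Scan 34·21^i mod 71 for i = 0, 1, …:
  i=0: 34
Match at i=0, j=5: x = 0·9 + 5 = 5.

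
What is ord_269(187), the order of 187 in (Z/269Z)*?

The order of 187 must divide p − 1 = 268 = 2^2 · 67.
Divisors: 1, 2, 4, 67, 134, 268.
Check each in increasing order: 187^1 ≡ 187;  187^2 ≡ 268;  187^4 ≡ 1.
Smallest exponent giving 1 is 4.

4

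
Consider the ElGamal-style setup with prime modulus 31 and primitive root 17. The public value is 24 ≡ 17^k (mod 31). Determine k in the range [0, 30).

Successive powers of 17 modulo 31:
  17^0=1  17^1=17  17^2=10  17^3=15  17^4=7  17^5=26
  17^6=8  17^7=12  17^8=18  17^9=27  17^10=25  17^11=22
  17^12=2  17^13=3  17^14=20  17^15=30  17^16=14  17^17=21
  17^18=16  17^19=24
So 17^19 ≡ 24 (mod 31), giving k = 19.

19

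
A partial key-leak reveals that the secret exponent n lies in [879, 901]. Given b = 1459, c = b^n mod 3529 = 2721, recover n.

882

Compute 1459^879 mod 3529 = 538, then multiply by 1459 repeatedly:
  1459^879=538  1459^880=1504  1459^881=2827  1459^882=2721
Found 2721 at exponent 882.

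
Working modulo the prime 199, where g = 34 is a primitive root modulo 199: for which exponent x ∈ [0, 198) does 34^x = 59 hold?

Baby-step giant-step with m = ceil(sqrt(198)) = 15.
Baby table (34^j mod 199 for j=0..14):
  0:1  1:34  2:161  3:101  4:51  5:142  6:52  7:176
  8:14  9:78  10:65  11:21  12:117  13:197  14:131
Giant step factor: 34^(-15) ≡ 55 (mod 199).
Scan 59·55^i mod 199 for i = 0, 1, …:
  i=0: 59   i=1: 61   i=2: 171   i=3: 52
Match at i=3, j=6: x = 3·15 + 6 = 51.

51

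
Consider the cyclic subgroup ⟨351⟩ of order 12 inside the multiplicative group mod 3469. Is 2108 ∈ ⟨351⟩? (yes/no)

no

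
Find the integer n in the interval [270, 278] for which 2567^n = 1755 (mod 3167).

272

Compute 2567^270 mod 3167 = 2131, then multiply by 2567 repeatedly:
  2567^270=2131  2567^271=868  2567^272=1755
Found 1755 at exponent 272.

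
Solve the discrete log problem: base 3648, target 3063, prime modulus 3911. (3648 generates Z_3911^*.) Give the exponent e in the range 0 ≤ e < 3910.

Baby-step giant-step with m = ceil(sqrt(3910)) = 63.
Baby table (3648^j mod 3911 for j=0..62):
  0:1  1:3648  2:2682  3:2525  4:795  5:2109  6:695  7:1032
  8:2354  9:2747  10:1074  11:3041  12:1972  13:1527  14:1232  15:597
  16:3340  17:1555  18:1690  19:1384  20:3642  21:349  22:2077  23:1289
  24:1250  25:3685  26:773  27:73  28:356  29:236  30:508  31:3281
  32:1428  33:3803  34:1027  35:3669  36:1070  37:182  38:2977  39:3160
  40:1963  41:3894  42:560  43:1338  44:96  45:2129  46:3257  47:3829
  48:2011  49:3003  50:233  51:1297  52:3057  53:1675  54:1418  55:2522
  56:1584  57:1885  58:942  59:2558  60:3849  61:662  62:1889
Giant step factor: 3648^(-63) ≡ 3591 (mod 3911).
Scan 3063·3591^i mod 3911 for i = 0, 1, …:
  i=0: 3063   i=1: 1501   i=2: 733   i=3: 100
  i=4: 3199   i=5: 1002   i=6: 62   i=7: 3626
  i=8: 1247   i=9: 3793     …   i=36: 3404
  i=37: 1889
Match at i=37, j=62: e = 37·63 + 62 = 2393.

2393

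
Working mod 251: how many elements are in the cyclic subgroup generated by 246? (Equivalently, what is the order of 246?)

The order of 246 must divide p − 1 = 250 = 2 · 5^3.
Divisors: 1, 2, 5, 10, 25, 50, 125, 250.
Check each in increasing order: 246^1 ≡ 246;  246^2 ≡ 25;  246^5 ≡ 138;  246^10 ≡ 219;  246^25 ≡ 250;  246^50 ≡ 1.
Smallest exponent giving 1 is 50.

50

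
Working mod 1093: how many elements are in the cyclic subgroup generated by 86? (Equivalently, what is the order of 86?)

546

The order of 86 must divide p − 1 = 1092 = 2^2 · 3 · 7 · 13.
Divisors: 1, 2, 3, 4, 6, 7, 12, 13, 14, 21, 26, 28, 39, 42, 52, 78, 84, 91, 156, 182, 273, 364, 546, 1092.
Check each in increasing order: 86^1 ≡ 86;  86^2 ≡ 838;  86^3 ≡ 1023;  86^4 ≡ 538;  86^6 ≡ 528;  86^7 ≡ 595;  86^12 ≡ 69;  86^13 ≡ 469;  86^14 ≡ 986;  86^21 ≡ 822;  86^26 ≡ 268;  86^28 ≡ 519;  86^39 ≡ 1090;  86^42 ≡ 210;  86^52 ≡ 779;  86^78 ≡ 9;  86^84 ≡ 380;  86^91 ≡ 942;  86^156 ≡ 81;  86^182 ≡ 941;  86^273 ≡ 1092;  86^364 ≡ 151;  86^546 ≡ 1.
Smallest exponent giving 1 is 546.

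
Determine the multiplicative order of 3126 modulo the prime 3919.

The order of 3126 must divide p − 1 = 3918 = 2 · 3 · 653.
Divisors: 1, 2, 3, 6, 653, 1306, 1959, 3918.
Check each in increasing order: 3126^1 ≡ 3126;  3126^2 ≡ 1809;  3126^3 ≡ 3736;  3126^6 ≡ 2137;  3126^653 ≡ 1169;  3126^1306 ≡ 2749;  3126^1959 ≡ 1.
Smallest exponent giving 1 is 1959.

1959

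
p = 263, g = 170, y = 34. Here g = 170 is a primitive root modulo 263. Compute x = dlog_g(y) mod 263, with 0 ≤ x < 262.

182

Baby-step giant-step with m = ceil(sqrt(262)) = 17.
Baby table (170^j mod 263 for j=0..16):
  0:1  1:170  2:233  3:160  4:111  5:197  6:89  7:139
  8:223  9:38  10:148  11:175  12:31  13:10  14:122  15:226
  16:22
Giant step factor: 170^(-17) ≡ 195 (mod 263).
Scan 34·195^i mod 263 for i = 0, 1, …:
  i=0: 34   i=1: 55   i=2: 205   i=3: 262
  i=4: 68   i=5: 110   i=6: 147   i=7: 261
  i=8: 136   i=9: 220   i=10: 31
Match at i=10, j=12: x = 10·17 + 12 = 182.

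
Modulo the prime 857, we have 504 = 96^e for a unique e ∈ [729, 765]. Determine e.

Compute 96^729 mod 857 = 221, then multiply by 96 repeatedly:
  96^729=221  96^730=648  96^731=504
Found 504 at exponent 731.

731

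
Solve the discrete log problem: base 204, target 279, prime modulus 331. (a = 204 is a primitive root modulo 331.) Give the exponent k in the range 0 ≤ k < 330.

Baby-step giant-step with m = ceil(sqrt(330)) = 19.
Baby table (204^j mod 331 for j=0..18):
  0:1  1:204  2:241  3:176  4:156  5:48  6:193  7:314
  8:173  9:206  10:318  11:327  12:177  13:29  14:289  15:38
  16:139  17:221  18:68
Giant step factor: 204^(-19) ≡ 11 (mod 331).
Scan 279·11^i mod 331 for i = 0, 1, …:
  i=0: 279   i=1: 90   i=2: 328   i=3: 298
  i=4: 299   i=5: 310   i=6: 100   i=7: 107
  i=8: 184   i=9: 38
Match at i=9, j=15: k = 9·19 + 15 = 186.

186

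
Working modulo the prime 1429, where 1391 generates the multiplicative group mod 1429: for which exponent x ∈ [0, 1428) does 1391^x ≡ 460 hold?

1376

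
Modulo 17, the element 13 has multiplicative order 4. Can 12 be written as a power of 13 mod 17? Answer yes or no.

no

12 ∈ ⟨13⟩ iff 12^4 ≡ 1 (mod 17), since |⟨13⟩| = 4.
12^4 mod 17 = 13.
Since 13 ≠ 1, 12 does not lie in the subgroup.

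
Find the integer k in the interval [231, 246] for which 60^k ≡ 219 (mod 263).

235

Compute 60^231 mod 263 = 5, then multiply by 60 repeatedly:
  60^231=5  60^232=37  60^233=116  60^234=122  60^235=219
Found 219 at exponent 235.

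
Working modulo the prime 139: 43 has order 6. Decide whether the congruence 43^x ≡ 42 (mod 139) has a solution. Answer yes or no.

yes

⟨43⟩ has order 6; its elements mod 139 are {1, 42, 43, 96, 97, 138}.
42 is in this set.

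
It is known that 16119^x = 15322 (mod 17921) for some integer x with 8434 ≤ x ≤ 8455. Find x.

8451

Compute 16119^8434 mod 17921 = 9544, then multiply by 16119 repeatedly:
  16119^8434=9544  16119^8435=5872  16119^8436=9967  16119^8437=14229  16119^8438=4293
  16119^8439=5886  16119^8440=2660  16119^8441=9508  16119^8442=16981  16119^8443=9306
  16119^8444=4644  16119^8445=619  16119^8446=13585  16119^8447=17837  16119^8448=8000
  16119^8449=10405  16119^8450=13477  16119^8451=15322
Found 15322 at exponent 8451.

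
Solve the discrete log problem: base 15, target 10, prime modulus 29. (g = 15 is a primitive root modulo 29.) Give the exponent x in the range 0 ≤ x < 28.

5

Successive powers of 15 modulo 29:
  15^0=1  15^1=15  15^2=22  15^3=11  15^4=20  15^5=10
So 15^5 ≡ 10 (mod 29), giving x = 5.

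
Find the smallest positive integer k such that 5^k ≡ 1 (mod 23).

22

The order of 5 must divide p − 1 = 22 = 2 · 11.
Divisors: 1, 2, 11, 22.
Check each in increasing order: 5^1 ≡ 5;  5^2 ≡ 2;  5^11 ≡ 22;  5^22 ≡ 1.
Smallest exponent giving 1 is 22.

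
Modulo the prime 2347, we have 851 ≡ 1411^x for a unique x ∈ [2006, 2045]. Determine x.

Compute 1411^2006 mod 2347 = 1106, then multiply by 1411 repeatedly:
  1411^2006=1106  1411^2007=2158  1411^2008=879  1411^2009=1053  1411^2010=132
  1411^2011=839  1411^2012=941  1411^2013=1696  1411^2014=1463  1411^2015=1280
  1411^2016=1237  1411^2017=1586  1411^2018=1155  1411^2019=887  1411^2020=606
  1411^2021=758  1411^2022=1653  1411^2023=1812  1411^2024=849  1411^2025=969
  1411^2026=1305  1411^2027=1307  1411^2028=1782  1411^2029=765  1411^2030=2142
  1411^2031=1773  1411^2032=2148  1411^2033=851
Found 851 at exponent 2033.

2033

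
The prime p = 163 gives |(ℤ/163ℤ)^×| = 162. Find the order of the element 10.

The order of 10 must divide p − 1 = 162 = 2 · 3^4.
Divisors: 1, 2, 3, 6, 9, 18, 27, 54, 81, 162.
Check each in increasing order: 10^1 ≡ 10;  10^2 ≡ 100;  10^3 ≡ 22;  10^6 ≡ 158;  10^9 ≡ 53;  10^18 ≡ 38;  10^27 ≡ 58;  10^54 ≡ 104;  10^81 ≡ 1.
Smallest exponent giving 1 is 81.

81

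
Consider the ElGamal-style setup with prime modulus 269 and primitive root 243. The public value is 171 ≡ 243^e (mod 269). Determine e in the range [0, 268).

Baby-step giant-step with m = ceil(sqrt(268)) = 17.
Baby table (243^j mod 269 for j=0..16):
  0:1  1:243  2:138  3:178  4:214  5:85  6:211  7:163
  8:66  9:167  10:231  11:181  12:136  13:230  14:207  15:267
  16:52
Giant step factor: 243^(-17) ≡ 192 (mod 269).
Scan 171·192^i mod 269 for i = 0, 1, …:
  i=0: 171   i=1: 14   i=2: 267
Match at i=2, j=15: e = 2·17 + 15 = 49.

49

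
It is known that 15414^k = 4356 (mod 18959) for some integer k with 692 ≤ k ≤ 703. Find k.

694

Compute 15414^692 mod 18959 = 3448, then multiply by 15414 repeatedly:
  15414^692=3448  15414^693=5395  15414^694=4356
Found 4356 at exponent 694.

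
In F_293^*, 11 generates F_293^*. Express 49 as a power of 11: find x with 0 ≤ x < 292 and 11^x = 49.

250

Baby-step giant-step with m = ceil(sqrt(292)) = 18.
Baby table (11^j mod 293 for j=0..17):
  0:1  1:11  2:121  3:159  4:284  5:194  6:83  7:34
  8:81  9:12  10:132  11:280  12:150  13:185  14:277  15:117
  16:115  17:93
Giant step factor: 11^(-18) ≡ 234 (mod 293).
Scan 49·234^i mod 293 for i = 0, 1, …:
  i=0: 49   i=1: 39   i=2: 43   i=3: 100
  i=4: 253   i=5: 16   i=6: 228   i=7: 26
  i=8: 224   i=9: 262   i=10: 71   i=11: 206
  i=12: 152   i=13: 115
Match at i=13, j=16: x = 13·18 + 16 = 250.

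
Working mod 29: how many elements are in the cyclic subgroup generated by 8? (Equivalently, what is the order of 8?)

28

The order of 8 must divide p − 1 = 28 = 2^2 · 7.
Divisors: 1, 2, 4, 7, 14, 28.
Check each in increasing order: 8^1 ≡ 8;  8^2 ≡ 6;  8^4 ≡ 7;  8^7 ≡ 17;  8^14 ≡ 28;  8^28 ≡ 1.
Smallest exponent giving 1 is 28.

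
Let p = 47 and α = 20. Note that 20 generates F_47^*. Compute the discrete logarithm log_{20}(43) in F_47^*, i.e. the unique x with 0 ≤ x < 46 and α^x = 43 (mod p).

Baby-step giant-step with m = ceil(sqrt(46)) = 7.
Baby table (20^j mod 47 for j=0..6):
  0:1  1:20  2:24  3:10  4:12  5:5  6:6
Giant step factor: 20^(-7) ≡ 38 (mod 47).
Scan 43·38^i mod 47 for i = 0, 1, …:
  i=0: 43   i=1: 36   i=2: 5
Match at i=2, j=5: x = 2·7 + 5 = 19.

19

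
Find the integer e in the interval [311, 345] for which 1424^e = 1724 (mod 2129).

340

Compute 1424^311 mod 2129 = 124, then multiply by 1424 repeatedly:
  1424^311=124  1424^312=1998  1424^313=808  1424^314=932  1424^315=801
  1424^316=1609  1424^317=412  1424^318=1213  1424^319=693  1424^320=1105
  1424^321=189  1424^322=882  1424^323=1987  1424^324=47  1424^325=929
  1424^326=787  1424^327=834  1424^328=1763  1424^329=421  1424^330=1255
  1424^331=889  1424^332=1310  1424^333=436  1424^334=1325  1424^335=506
  1424^336=942  1424^337=138  1424^338=644  1424^339=1586  1424^340=1724
Found 1724 at exponent 340.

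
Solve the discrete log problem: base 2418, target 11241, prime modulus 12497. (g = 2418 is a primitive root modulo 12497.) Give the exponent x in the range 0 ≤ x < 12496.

717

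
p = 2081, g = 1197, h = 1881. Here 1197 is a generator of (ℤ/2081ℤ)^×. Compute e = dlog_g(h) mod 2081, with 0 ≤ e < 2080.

134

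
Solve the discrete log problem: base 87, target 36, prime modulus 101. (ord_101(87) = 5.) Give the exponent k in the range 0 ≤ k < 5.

Successive powers of 87 modulo 101:
  87^0=1  87^1=87  87^2=95  87^3=84  87^4=36
So 87^4 ≡ 36 (mod 101), giving k = 4.

4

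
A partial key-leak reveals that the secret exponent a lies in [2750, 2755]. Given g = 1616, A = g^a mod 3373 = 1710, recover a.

2755

Compute 1616^2750 mod 3373 = 2106, then multiply by 1616 repeatedly:
  1616^2750=2106  1616^2751=3312  1616^2752=2614  1616^2753=1228  1616^2754=1124
  1616^2755=1710
Found 1710 at exponent 2755.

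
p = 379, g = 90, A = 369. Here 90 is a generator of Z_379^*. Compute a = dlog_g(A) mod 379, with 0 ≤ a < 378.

128

Baby-step giant-step with m = ceil(sqrt(378)) = 20.
Baby table (90^j mod 379 for j=0..19):
  0:1  1:90  2:141  3:183  4:173  5:31  6:137  7:202
  8:367  9:57  10:203  11:78  12:198  13:7  14:251  15:229
  16:144  17:74  18:217  19:201
Giant step factor: 90^(-20) ≡ 26 (mod 379).
Scan 369·26^i mod 379 for i = 0, 1, …:
  i=0: 369   i=1: 119   i=2: 62   i=3: 96
  i=4: 222   i=5: 87   i=6: 367
Match at i=6, j=8: a = 6·20 + 8 = 128.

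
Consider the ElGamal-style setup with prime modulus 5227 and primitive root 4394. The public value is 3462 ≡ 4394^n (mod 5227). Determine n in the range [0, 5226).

3294

Baby-step giant-step with m = ceil(sqrt(5226)) = 73.
Baby table (4394^j mod 5227 for j=0..72):
  0:1  1:4394  2:3925  3:2577  4:1656  5:480  6:2639  7:2280
  8:3388  9:376  10:412  11:1786  12:1957  13:643  14:2762  15:4361
  16:52  17:3727  18:247  19:3329  20:2480  21:4052  22:1326  23:3566
  24:3685  25:3871  26:516  27:4013  28:2451  29:2074  30:2495  31:2011
  32:2704  33:405  34:2390  35:617  36:3512  37:1624  38:1001  39:2487
  40:3448  41:2666  42:697  43:4823  44:2004  45:3308  46:4292  47:32
  48:4706  49:152  50:4059  51:722  52:4906  53:816  54:5009  55:3876
  56:1578  57:2730  58:4882  59:5127  60:4895  61:4752  62:3650  63:1664
  64:4270  65:2677  66:1988  67:955  68:4216  69:616  70:4345  71:2926
  72:3651
Giant step factor: 4394^(-73) ≡ 4598 (mod 5227).
Scan 3462·4598^i mod 5227 for i = 0, 1, …:
  i=0: 3462   i=1: 2061   i=2: 5154   i=3: 4101
  i=4: 2609   i=5: 217   i=6: 4636   i=7: 622
  i=8: 787   i=9: 1542     …   i=44: 4063
  i=45: 376
Match at i=45, j=9: n = 45·73 + 9 = 3294.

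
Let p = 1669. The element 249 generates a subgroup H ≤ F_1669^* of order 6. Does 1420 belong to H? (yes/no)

⟨249⟩ has order 6; its elements mod 1669 are {1, 248, 249, 1420, 1421, 1668}.
1420 is in this set.

yes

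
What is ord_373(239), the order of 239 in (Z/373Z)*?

The order of 239 must divide p − 1 = 372 = 2^2 · 3 · 31.
Divisors: 1, 2, 3, 4, 6, 12, 31, 62, 93, 124, 186, 372.
Check each in increasing order: 239^1 ≡ 239;  239^2 ≡ 52;  239^3 ≡ 119;  239^4 ≡ 93;  239^6 ≡ 360;  239^12 ≡ 169;  239^31 ≡ 284;  239^62 ≡ 88;  239^93 ≡ 1.
Smallest exponent giving 1 is 93.

93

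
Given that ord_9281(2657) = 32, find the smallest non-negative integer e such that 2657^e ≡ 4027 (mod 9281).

30

Successive powers of 2657 modulo 9281:
  2657^0=1  2657^1=2657  2657^2=6089  2657^3=1690  2657^4=7607  2657^5=7062
  2657^6=6833  2657^7=1645  2657^8=8695  2657^9=2206  2657^10=5031  2657^11=2727
  2657^12=6459  2657^13=994  2657^14=5254  2657^15=1254  2657^16=9280  2657^17=6624
  2657^18=3192  2657^19=7591  2657^20=1674  2657^21=2219  2657^22=2448  2657^23=7636
  2657^24=586  2657^25=7075  2657^26=4250  2657^27=6554  2657^28=2822  2657^29=8287
  2657^30=4027
So 2657^30 ≡ 4027 (mod 9281), giving e = 30.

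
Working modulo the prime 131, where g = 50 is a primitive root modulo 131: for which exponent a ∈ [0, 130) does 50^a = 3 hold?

114

Baby-step giant-step with m = ceil(sqrt(130)) = 12.
Baby table (50^j mod 131 for j=0..11):
  0:1  1:50  2:11  3:26  4:121  5:24  6:21  7:2
  8:100  9:22  10:52  11:111
Giant step factor: 50^(-12) ≡ 101 (mod 131).
Scan 3·101^i mod 131 for i = 0, 1, …:
  i=0: 3   i=1: 41   i=2: 80   i=3: 89
  i=4: 81   i=5: 59   i=6: 64   i=7: 45
  i=8: 91   i=9: 21
Match at i=9, j=6: a = 9·12 + 6 = 114.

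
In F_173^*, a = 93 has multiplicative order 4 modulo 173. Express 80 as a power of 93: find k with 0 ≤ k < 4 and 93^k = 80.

Successive powers of 93 modulo 173:
  93^0=1  93^1=93  93^2=172  93^3=80
So 93^3 ≡ 80 (mod 173), giving k = 3.

3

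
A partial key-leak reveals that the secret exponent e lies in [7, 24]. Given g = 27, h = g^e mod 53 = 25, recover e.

10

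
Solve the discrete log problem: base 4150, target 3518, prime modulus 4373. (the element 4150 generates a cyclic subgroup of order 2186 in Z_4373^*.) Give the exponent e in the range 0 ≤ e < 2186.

1060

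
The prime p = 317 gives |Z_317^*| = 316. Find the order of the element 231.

316

The order of 231 must divide p − 1 = 316 = 2^2 · 79.
Divisors: 1, 2, 4, 79, 158, 316.
Check each in increasing order: 231^1 ≡ 231;  231^2 ≡ 105;  231^4 ≡ 247;  231^79 ≡ 114;  231^158 ≡ 316;  231^316 ≡ 1.
Smallest exponent giving 1 is 316.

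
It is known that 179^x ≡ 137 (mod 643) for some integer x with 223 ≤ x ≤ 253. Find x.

Compute 179^223 mod 643 = 353, then multiply by 179 repeatedly:
  179^223=353  179^224=173  179^225=103  179^226=433  179^227=347
  179^228=385  179^229=114  179^230=473  179^231=434  179^232=526
  179^233=276  179^234=536  179^235=137
Found 137 at exponent 235.

235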